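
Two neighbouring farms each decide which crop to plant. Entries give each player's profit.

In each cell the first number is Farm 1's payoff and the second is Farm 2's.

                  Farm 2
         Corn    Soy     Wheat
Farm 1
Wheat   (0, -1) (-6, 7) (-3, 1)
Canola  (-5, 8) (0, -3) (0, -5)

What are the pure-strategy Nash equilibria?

Farm 1 against Corn: payoffs 0, -5 → best response Wheat.
Farm 1 against Soy: payoffs -6, 0 → best response Canola.
Farm 1 against Wheat: payoffs -3, 0 → best response Canola.
Farm 2 against Wheat: payoffs -1, 7, 1 → best response Soy.
Farm 2 against Canola: payoffs 8, -3, -5 → best response Corn.
No profile is a mutual best response for all players.

No pure-strategy Nash equilibrium.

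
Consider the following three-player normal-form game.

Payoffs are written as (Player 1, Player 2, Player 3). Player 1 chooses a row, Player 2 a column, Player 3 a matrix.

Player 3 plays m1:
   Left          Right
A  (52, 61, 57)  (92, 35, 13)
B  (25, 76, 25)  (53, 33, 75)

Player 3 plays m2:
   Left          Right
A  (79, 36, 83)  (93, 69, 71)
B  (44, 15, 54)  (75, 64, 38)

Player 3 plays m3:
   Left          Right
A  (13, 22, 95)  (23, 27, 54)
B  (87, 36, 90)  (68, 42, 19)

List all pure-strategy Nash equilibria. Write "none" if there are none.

The unique pure-strategy Nash equilibrium is (A, Right, m2).

Player 1 against (Left, m1): payoffs 52, 25 → best response A.
Player 1 against (Left, m2): payoffs 79, 44 → best response A.
Player 1 against (Left, m3): payoffs 13, 87 → best response B.
Player 1 against (Right, m1): payoffs 92, 53 → best response A.
Player 1 against (Right, m2): payoffs 93, 75 → best response A.
Player 1 against (Right, m3): payoffs 23, 68 → best response B.
Player 2 against (A, m1): payoffs 61, 35 → best response Left.
Player 2 against (A, m2): payoffs 36, 69 → best response Right.
Player 2 against (A, m3): payoffs 22, 27 → best response Right.
Player 2 against (B, m1): payoffs 76, 33 → best response Left.
Player 2 against (B, m2): payoffs 15, 64 → best response Right.
Player 2 against (B, m3): payoffs 36, 42 → best response Right.
Player 3 against (A, Left): payoffs 57, 83, 95 → best response m3.
Player 3 against (A, Right): payoffs 13, 71, 54 → best response m2.
Player 3 against (B, Left): payoffs 25, 54, 90 → best response m3.
Player 3 against (B, Right): payoffs 75, 38, 19 → best response m1.
Mutual best responses: (A, Right, m2).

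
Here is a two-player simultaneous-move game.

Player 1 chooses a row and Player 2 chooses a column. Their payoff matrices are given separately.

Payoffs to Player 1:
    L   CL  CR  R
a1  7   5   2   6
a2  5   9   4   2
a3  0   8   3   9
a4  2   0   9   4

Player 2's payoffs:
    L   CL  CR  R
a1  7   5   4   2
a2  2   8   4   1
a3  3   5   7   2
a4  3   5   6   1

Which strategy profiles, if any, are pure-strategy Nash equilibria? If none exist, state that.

(a1, L): Player 1 gets 7, best alternative 5; Player 2 gets 7, best alternative 5. No profitable deviation — NE.
(a1, CL): Player 1 can switch to a2 (5 → 9). Not NE.
(a1, CR): Player 1 can switch to a2 (2 → 4). Not NE.
(a1, R): Player 1 can switch to a3 (6 → 9). Not NE.
(a2, L): Player 1 can switch to a1 (5 → 7). Not NE.
(a2, CL): Player 1 gets 9, best alternative 8; Player 2 gets 8, best alternative 4. No profitable deviation — NE.
(a2, CR): Player 1 can switch to a4 (4 → 9). Not NE.
(a2, R): Player 1 can switch to a1 (2 → 6). Not NE.
(a4, CR): Player 1 gets 9, best alternative 4; Player 2 gets 6, best alternative 5. No profitable deviation — NE.
(The remaining 7 profiles each have a profitable deviation by the same check.)

(a1, L); (a2, CL); (a4, CR)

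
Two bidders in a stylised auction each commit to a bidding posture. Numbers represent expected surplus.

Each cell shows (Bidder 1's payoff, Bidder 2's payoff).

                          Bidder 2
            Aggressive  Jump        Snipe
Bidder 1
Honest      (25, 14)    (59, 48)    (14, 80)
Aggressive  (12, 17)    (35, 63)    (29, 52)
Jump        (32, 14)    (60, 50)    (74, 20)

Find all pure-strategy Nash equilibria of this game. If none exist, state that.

(Honest, Aggressive): Bidder 1 can switch to Jump (25 → 32). Not NE.
(Honest, Jump): Bidder 1 can switch to Jump (59 → 60). Not NE.
(Honest, Snipe): Bidder 1 can switch to Aggressive (14 → 29). Not NE.
(Aggressive, Aggressive): Bidder 1 can switch to Honest (12 → 25). Not NE.
(Aggressive, Jump): Bidder 1 can switch to Honest (35 → 59). Not NE.
(Aggressive, Snipe): Bidder 1 can switch to Jump (29 → 74). Not NE.
(Jump, Aggressive): Bidder 2 can switch to Jump (14 → 50). Not NE.
(Jump, Jump): Bidder 1 gets 60, best alternative 59; Bidder 2 gets 50, best alternative 20. No profitable deviation — NE.
(Jump, Snipe): Bidder 2 can switch to Jump (20 → 50). Not NE.

(Jump, Jump)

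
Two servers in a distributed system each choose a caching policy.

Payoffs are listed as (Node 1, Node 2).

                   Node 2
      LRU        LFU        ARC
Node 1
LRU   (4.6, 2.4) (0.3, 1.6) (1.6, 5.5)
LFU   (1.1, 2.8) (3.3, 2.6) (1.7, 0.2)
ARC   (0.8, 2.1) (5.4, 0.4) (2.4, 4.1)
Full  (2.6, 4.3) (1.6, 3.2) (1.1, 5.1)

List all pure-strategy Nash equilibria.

For each strategy profile, look for a profitable unilateral deviation.
(LRU, LRU): Node 2 can switch to ARC (2.4 → 5.5). Not NE.
(LRU, LFU): Node 1 can switch to LFU (0.3 → 3.3). Not NE.
(LRU, ARC): Node 1 can switch to LFU (1.6 → 1.7). Not NE.
(LFU, LRU): Node 1 can switch to LRU (1.1 → 4.6). Not NE.
(LFU, LFU): Node 1 can switch to ARC (3.3 → 5.4). Not NE.
(LFU, ARC): Node 1 can switch to ARC (1.7 → 2.4). Not NE.
(ARC, LRU): Node 1 can switch to LRU (0.8 → 4.6). Not NE.
(ARC, LFU): Node 2 can switch to LRU (0.4 → 2.1). Not NE.
(ARC, ARC): Node 1 gets 2.4, best alternative 1.7; Node 2 gets 4.1, best alternative 2.1. No profitable deviation — NE.
(The remaining 3 profiles each have a profitable deviation by the same check.)

(ARC, ARC)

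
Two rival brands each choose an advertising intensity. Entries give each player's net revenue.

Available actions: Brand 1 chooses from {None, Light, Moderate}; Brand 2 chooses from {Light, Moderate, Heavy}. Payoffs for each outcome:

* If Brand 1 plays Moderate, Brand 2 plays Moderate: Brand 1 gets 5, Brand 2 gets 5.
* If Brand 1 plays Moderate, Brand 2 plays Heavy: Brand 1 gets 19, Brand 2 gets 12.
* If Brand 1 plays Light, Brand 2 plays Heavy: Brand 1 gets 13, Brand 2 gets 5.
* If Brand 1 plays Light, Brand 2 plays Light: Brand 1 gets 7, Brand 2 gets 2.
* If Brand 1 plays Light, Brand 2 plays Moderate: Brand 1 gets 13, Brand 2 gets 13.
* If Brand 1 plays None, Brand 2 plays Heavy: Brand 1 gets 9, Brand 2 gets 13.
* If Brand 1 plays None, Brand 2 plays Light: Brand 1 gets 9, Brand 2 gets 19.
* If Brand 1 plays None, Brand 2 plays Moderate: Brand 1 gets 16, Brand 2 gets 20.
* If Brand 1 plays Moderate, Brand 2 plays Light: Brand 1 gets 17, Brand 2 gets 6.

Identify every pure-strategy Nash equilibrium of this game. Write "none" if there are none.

Brand 1 against Light: payoffs 9, 7, 17 → best response Moderate.
Brand 1 against Moderate: payoffs 16, 13, 5 → best response None.
Brand 1 against Heavy: payoffs 9, 13, 19 → best response Moderate.
Brand 2 against None: payoffs 19, 20, 13 → best response Moderate.
Brand 2 against Light: payoffs 2, 13, 5 → best response Moderate.
Brand 2 against Moderate: payoffs 6, 5, 12 → best response Heavy.
Mutual best responses: (None, Moderate); (Moderate, Heavy).

Pure-strategy Nash equilibria: (None, Moderate); (Moderate, Heavy)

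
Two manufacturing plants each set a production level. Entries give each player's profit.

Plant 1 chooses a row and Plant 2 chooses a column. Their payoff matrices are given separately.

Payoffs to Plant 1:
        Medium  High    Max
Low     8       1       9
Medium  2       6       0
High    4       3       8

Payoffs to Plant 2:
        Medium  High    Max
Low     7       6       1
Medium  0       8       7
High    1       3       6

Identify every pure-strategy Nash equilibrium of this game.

For each strategy profile, look for a profitable unilateral deviation.
(Low, Medium): Plant 1 gets 8, best alternative 4; Plant 2 gets 7, best alternative 6. No profitable deviation — NE.
(Low, High): Plant 1 can switch to Medium (1 → 6). Not NE.
(Low, Max): Plant 2 can switch to Medium (1 → 7). Not NE.
(Medium, Medium): Plant 1 can switch to Low (2 → 8). Not NE.
(Medium, High): Plant 1 gets 6, best alternative 3; Plant 2 gets 8, best alternative 7. No profitable deviation — NE.
(Medium, Max): Plant 1 can switch to Low (0 → 9). Not NE.
(High, Medium): Plant 1 can switch to Low (4 → 8). Not NE.
(High, High): Plant 1 can switch to Medium (3 → 6). Not NE.
(High, Max): Plant 1 can switch to Low (8 → 9). Not NE.

Pure-strategy Nash equilibria: (Low, Medium), (Medium, High)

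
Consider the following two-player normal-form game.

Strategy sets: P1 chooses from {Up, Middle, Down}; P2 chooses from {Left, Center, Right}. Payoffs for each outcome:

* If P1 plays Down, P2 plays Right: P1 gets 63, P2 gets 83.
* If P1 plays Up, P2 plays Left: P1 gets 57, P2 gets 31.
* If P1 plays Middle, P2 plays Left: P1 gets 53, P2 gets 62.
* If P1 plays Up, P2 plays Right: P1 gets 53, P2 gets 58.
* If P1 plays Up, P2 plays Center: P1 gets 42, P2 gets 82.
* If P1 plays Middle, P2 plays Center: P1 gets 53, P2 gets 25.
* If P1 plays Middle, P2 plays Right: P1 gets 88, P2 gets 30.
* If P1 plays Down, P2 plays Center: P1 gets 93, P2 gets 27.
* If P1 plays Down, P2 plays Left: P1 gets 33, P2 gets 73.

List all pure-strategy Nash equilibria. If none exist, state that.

(Up, Left): P2 can switch to Center (31 → 82). Not NE.
(Up, Center): P1 can switch to Middle (42 → 53). Not NE.
(Up, Right): P1 can switch to Middle (53 → 88). Not NE.
(Middle, Left): P1 can switch to Up (53 → 57). Not NE.
(Middle, Center): P1 can switch to Down (53 → 93). Not NE.
(Middle, Right): P2 can switch to Left (30 → 62). Not NE.
(Down, Left): P1 can switch to Up (33 → 57). Not NE.
(Down, Center): P2 can switch to Left (27 → 73). Not NE.
(Down, Right): P1 can switch to Middle (63 → 88). Not NE.

none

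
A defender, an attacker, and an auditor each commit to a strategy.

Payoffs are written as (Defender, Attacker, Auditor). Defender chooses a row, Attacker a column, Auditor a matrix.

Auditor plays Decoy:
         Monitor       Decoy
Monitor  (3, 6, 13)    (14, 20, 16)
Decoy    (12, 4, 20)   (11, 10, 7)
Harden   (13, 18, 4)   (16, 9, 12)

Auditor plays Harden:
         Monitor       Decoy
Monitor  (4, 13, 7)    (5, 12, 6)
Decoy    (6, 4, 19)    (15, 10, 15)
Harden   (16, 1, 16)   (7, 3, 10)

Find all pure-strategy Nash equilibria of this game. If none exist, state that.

(Monitor, Monitor, Decoy): Defender can switch to Decoy (3 → 12). Not NE.
(Monitor, Monitor, Harden): Defender can switch to Decoy (4 → 6). Not NE.
(Monitor, Decoy, Decoy): Defender can switch to Harden (14 → 16). Not NE.
(Monitor, Decoy, Harden): Defender can switch to Decoy (5 → 15). Not NE.
(Decoy, Monitor, Decoy): Defender can switch to Harden (12 → 13). Not NE.
(Decoy, Monitor, Harden): Defender can switch to Harden (6 → 16). Not NE.
(Decoy, Decoy, Harden): Defender gets 15, best alternative 7; Attacker gets 10, best alternative 4; Auditor gets 15, best alternative 7. No profitable deviation — NE.
(The remaining 5 profiles each have a profitable deviation by the same check.)

Pure NE: (Decoy, Decoy, Harden)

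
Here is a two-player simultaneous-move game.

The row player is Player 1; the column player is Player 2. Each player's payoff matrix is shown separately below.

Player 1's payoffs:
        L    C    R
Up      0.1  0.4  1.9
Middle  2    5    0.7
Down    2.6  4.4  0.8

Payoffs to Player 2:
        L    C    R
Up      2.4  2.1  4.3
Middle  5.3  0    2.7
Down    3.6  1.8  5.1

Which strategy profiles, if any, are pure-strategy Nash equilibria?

The unique pure-strategy Nash equilibrium is (Up, R).

Player 1 against L: payoffs 0.1, 2, 2.6 → best response Down.
Player 1 against C: payoffs 0.4, 5, 4.4 → best response Middle.
Player 1 against R: payoffs 1.9, 0.7, 0.8 → best response Up.
Player 2 against Up: payoffs 2.4, 2.1, 4.3 → best response R.
Player 2 against Middle: payoffs 5.3, 0, 2.7 → best response L.
Player 2 against Down: payoffs 3.6, 1.8, 5.1 → best response R.
Mutual best responses: (Up, R).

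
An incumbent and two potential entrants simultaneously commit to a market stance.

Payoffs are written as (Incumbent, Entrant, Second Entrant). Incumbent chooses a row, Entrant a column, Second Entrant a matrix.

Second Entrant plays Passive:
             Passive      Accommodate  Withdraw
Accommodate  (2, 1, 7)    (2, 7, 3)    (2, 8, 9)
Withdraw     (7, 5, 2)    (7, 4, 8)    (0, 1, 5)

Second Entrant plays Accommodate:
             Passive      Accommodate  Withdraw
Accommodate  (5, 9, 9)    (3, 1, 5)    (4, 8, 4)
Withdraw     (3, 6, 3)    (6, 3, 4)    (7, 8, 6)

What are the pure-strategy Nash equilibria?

Incumbent against (Passive, Passive): payoffs 2, 7 → best response Withdraw.
Incumbent against (Passive, Accommodate): payoffs 5, 3 → best response Accommodate.
Incumbent against (Accommodate, Passive): payoffs 2, 7 → best response Withdraw.
Incumbent against (Accommodate, Accommodate): payoffs 3, 6 → best response Withdraw.
Incumbent against (Withdraw, Passive): payoffs 2, 0 → best response Accommodate.
Incumbent against (Withdraw, Accommodate): payoffs 4, 7 → best response Withdraw.
Entrant against (Accommodate, Passive): payoffs 1, 7, 8 → best response Withdraw.
Entrant against (Accommodate, Accommodate): payoffs 9, 1, 8 → best response Passive.
Entrant against (Withdraw, Passive): payoffs 5, 4, 1 → best response Passive.
Entrant against (Withdraw, Accommodate): payoffs 6, 3, 8 → best response Withdraw.
Second Entrant against (Accommodate, Passive): payoffs 7, 9 → best response Accommodate.
Second Entrant against (Accommodate, Accommodate): payoffs 3, 5 → best response Accommodate.
Second Entrant against (Accommodate, Withdraw): payoffs 9, 4 → best response Passive.
Second Entrant against (Withdraw, Passive): payoffs 2, 3 → best response Accommodate.
Second Entrant against (Withdraw, Accommodate): payoffs 8, 4 → best response Passive.
Second Entrant against (Withdraw, Withdraw): payoffs 5, 6 → best response Accommodate.
Mutual best responses: (Accommodate, Passive, Accommodate); (Accommodate, Withdraw, Passive); (Withdraw, Withdraw, Accommodate).

Pure-strategy Nash equilibria: (Accommodate, Passive, Accommodate); (Accommodate, Withdraw, Passive); (Withdraw, Withdraw, Accommodate)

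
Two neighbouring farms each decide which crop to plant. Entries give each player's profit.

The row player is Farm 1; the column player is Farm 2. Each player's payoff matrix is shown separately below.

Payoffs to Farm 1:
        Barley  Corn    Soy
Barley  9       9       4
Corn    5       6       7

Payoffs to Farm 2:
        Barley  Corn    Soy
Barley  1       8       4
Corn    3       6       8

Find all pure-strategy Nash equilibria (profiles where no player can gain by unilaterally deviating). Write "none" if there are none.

Farm 1 against Barley: payoffs 9, 5 → best response Barley.
Farm 1 against Corn: payoffs 9, 6 → best response Barley.
Farm 1 against Soy: payoffs 4, 7 → best response Corn.
Farm 2 against Barley: payoffs 1, 8, 4 → best response Corn.
Farm 2 against Corn: payoffs 3, 6, 8 → best response Soy.
Mutual best responses: (Barley, Corn); (Corn, Soy).

Pure-strategy Nash equilibria: (Barley, Corn); (Corn, Soy)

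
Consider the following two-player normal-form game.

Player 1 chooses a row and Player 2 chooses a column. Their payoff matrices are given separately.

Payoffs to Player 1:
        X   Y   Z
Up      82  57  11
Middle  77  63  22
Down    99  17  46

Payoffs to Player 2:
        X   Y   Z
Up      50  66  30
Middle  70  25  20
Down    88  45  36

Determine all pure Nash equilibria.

Mark each player's best response to every combination of opponents' strategies; a profile where every player is best-responding is a pure Nash equilibrium.
Player 1 against X: payoffs 82, 77, 99 → best response Down.
Player 1 against Y: payoffs 57, 63, 17 → best response Middle.
Player 1 against Z: payoffs 11, 22, 46 → best response Down.
Player 2 against Up: payoffs 50, 66, 30 → best response Y.
Player 2 against Middle: payoffs 70, 25, 20 → best response X.
Player 2 against Down: payoffs 88, 45, 36 → best response X.
Mutual best responses: (Down, X).

The unique pure-strategy Nash equilibrium is (Down, X).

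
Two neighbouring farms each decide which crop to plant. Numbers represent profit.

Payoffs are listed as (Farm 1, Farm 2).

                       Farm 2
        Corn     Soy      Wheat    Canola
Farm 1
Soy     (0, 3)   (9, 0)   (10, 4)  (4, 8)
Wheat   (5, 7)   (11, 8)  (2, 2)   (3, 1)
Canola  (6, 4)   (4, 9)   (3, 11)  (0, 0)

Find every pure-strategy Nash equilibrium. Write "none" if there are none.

Farm 1 against Corn: payoffs 0, 5, 6 → best response Canola.
Farm 1 against Soy: payoffs 9, 11, 4 → best response Wheat.
Farm 1 against Wheat: payoffs 10, 2, 3 → best response Soy.
Farm 1 against Canola: payoffs 4, 3, 0 → best response Soy.
Farm 2 against Soy: payoffs 3, 0, 4, 8 → best response Canola.
Farm 2 against Wheat: payoffs 7, 8, 2, 1 → best response Soy.
Farm 2 against Canola: payoffs 4, 9, 11, 0 → best response Wheat.
Mutual best responses: (Soy, Canola); (Wheat, Soy).

(Soy, Canola); (Wheat, Soy)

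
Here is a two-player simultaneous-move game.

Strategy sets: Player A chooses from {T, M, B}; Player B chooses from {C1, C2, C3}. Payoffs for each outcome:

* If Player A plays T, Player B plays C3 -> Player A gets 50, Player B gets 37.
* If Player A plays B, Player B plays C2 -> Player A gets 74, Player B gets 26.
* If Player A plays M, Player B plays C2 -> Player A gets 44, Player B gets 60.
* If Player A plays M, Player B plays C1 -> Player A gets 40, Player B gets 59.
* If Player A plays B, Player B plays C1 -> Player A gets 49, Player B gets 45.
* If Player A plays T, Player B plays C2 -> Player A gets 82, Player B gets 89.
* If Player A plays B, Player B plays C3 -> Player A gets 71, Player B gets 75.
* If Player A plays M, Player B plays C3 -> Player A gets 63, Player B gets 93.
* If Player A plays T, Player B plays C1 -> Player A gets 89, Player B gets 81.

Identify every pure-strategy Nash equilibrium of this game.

The pure Nash equilibria are (T, C2), (B, C3).

(T, C1): Player B can switch to C2 (81 → 89). Not NE.
(T, C2): Player A gets 82, best alternative 74; Player B gets 89, best alternative 81. No profitable deviation — NE.
(T, C3): Player A can switch to M (50 → 63). Not NE.
(M, C1): Player A can switch to T (40 → 89). Not NE.
(M, C2): Player A can switch to T (44 → 82). Not NE.
(M, C3): Player A can switch to B (63 → 71). Not NE.
(B, C1): Player A can switch to T (49 → 89). Not NE.
(B, C3): Player A gets 71, best alternative 63; Player B gets 75, best alternative 45. No profitable deviation — NE.
(The remaining 1 profile has a profitable deviation by the same check.)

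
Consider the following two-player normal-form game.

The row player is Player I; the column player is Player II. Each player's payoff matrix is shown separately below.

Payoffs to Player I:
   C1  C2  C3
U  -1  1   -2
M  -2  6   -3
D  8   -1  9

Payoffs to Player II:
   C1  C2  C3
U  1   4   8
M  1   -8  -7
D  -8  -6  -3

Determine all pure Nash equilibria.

(D, C3)

Player I against C1: payoffs -1, -2, 8 → best response D.
Player I against C2: payoffs 1, 6, -1 → best response M.
Player I against C3: payoffs -2, -3, 9 → best response D.
Player II against U: payoffs 1, 4, 8 → best response C3.
Player II against M: payoffs 1, -8, -7 → best response C1.
Player II against D: payoffs -8, -6, -3 → best response C3.
Mutual best responses: (D, C3).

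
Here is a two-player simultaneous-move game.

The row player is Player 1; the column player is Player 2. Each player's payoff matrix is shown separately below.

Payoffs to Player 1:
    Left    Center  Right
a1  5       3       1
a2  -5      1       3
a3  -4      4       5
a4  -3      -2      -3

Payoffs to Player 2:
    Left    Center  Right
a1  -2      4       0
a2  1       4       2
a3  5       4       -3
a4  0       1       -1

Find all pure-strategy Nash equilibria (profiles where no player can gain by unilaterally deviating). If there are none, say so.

There is no pure-strategy Nash equilibrium.

Player 1 against Left: payoffs 5, -5, -4, -3 → best response a1.
Player 1 against Center: payoffs 3, 1, 4, -2 → best response a3.
Player 1 against Right: payoffs 1, 3, 5, -3 → best response a3.
Player 2 against a1: payoffs -2, 4, 0 → best response Center.
Player 2 against a2: payoffs 1, 4, 2 → best response Center.
Player 2 against a3: payoffs 5, 4, -3 → best response Left.
Player 2 against a4: payoffs 0, 1, -1 → best response Center.
No profile is a mutual best response for all players.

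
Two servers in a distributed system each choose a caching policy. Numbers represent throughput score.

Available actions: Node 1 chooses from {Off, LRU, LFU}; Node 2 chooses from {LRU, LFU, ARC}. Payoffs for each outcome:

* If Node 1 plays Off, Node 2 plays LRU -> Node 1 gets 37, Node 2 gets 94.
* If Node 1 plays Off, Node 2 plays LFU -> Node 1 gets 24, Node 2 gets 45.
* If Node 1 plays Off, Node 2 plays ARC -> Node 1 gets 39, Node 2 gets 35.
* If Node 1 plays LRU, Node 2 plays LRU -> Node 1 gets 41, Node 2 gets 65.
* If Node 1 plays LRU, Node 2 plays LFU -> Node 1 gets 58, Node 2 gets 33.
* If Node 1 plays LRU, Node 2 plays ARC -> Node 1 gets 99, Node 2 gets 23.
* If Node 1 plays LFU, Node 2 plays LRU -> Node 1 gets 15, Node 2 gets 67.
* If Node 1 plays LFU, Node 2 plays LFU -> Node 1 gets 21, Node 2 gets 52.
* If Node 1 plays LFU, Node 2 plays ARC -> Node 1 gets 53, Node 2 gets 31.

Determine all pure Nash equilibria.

For each player, find the best response to each opponent profile; mutual best responses are the pure NE.
Node 1 against LRU: payoffs 37, 41, 15 → best response LRU.
Node 1 against LFU: payoffs 24, 58, 21 → best response LRU.
Node 1 against ARC: payoffs 39, 99, 53 → best response LRU.
Node 2 against Off: payoffs 94, 45, 35 → best response LRU.
Node 2 against LRU: payoffs 65, 33, 23 → best response LRU.
Node 2 against LFU: payoffs 67, 52, 31 → best response LRU.
Mutual best responses: (LRU, LRU).

The unique pure-strategy Nash equilibrium is (LRU, LRU).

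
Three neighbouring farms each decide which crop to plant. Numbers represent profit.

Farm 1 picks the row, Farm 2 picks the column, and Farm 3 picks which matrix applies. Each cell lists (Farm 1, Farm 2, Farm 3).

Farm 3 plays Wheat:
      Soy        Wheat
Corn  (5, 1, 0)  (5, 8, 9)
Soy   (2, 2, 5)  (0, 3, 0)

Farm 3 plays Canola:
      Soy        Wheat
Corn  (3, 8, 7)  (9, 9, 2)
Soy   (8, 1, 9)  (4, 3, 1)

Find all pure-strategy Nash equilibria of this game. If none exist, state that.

(Corn, Wheat, Wheat)

(Corn, Soy, Wheat): Farm 2 can switch to Wheat (1 → 8). Not NE.
(Corn, Soy, Canola): Farm 1 can switch to Soy (3 → 8). Not NE.
(Corn, Wheat, Wheat): Farm 1 gets 5, best alternative 0; Farm 2 gets 8, best alternative 1; Farm 3 gets 9, best alternative 2. No profitable deviation — NE.
(Corn, Wheat, Canola): Farm 3 can switch to Wheat (2 → 9). Not NE.
(Soy, Soy, Wheat): Farm 1 can switch to Corn (2 → 5). Not NE.
(Soy, Soy, Canola): Farm 2 can switch to Wheat (1 → 3). Not NE.
(Soy, Wheat, Wheat): Farm 1 can switch to Corn (0 → 5). Not NE.
(Soy, Wheat, Canola): Farm 1 can switch to Corn (4 → 9). Not NE.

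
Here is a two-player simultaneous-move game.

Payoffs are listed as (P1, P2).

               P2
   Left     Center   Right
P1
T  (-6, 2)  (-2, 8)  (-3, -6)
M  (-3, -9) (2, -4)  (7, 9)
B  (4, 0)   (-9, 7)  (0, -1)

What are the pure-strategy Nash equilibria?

(T, Left): P1 can switch to M (-6 → -3). Not NE.
(T, Center): P1 can switch to M (-2 → 2). Not NE.
(T, Right): P1 can switch to M (-3 → 7). Not NE.
(M, Left): P1 can switch to B (-3 → 4). Not NE.
(M, Center): P2 can switch to Right (-4 → 9). Not NE.
(M, Right): P1 gets 7, best alternative 0; P2 gets 9, best alternative -4. No profitable deviation — NE.
(B, Left): P2 can switch to Center (0 → 7). Not NE.
(B, Center): P1 can switch to T (-9 → -2). Not NE.
(B, Right): P1 can switch to M (0 → 7). Not NE.

(M, Right)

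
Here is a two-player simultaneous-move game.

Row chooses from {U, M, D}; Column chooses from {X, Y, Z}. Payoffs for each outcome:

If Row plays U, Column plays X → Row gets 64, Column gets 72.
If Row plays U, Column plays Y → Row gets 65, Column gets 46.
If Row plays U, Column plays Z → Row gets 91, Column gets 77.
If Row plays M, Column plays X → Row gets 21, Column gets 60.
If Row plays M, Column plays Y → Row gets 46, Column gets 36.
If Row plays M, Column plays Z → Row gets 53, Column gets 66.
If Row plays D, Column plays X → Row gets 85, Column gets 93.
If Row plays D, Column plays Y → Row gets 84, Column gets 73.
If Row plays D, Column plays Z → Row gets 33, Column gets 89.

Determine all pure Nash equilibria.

(U, X): Row can switch to D (64 → 85). Not NE.
(U, Y): Row can switch to D (65 → 84). Not NE.
(U, Z): Row gets 91, best alternative 53; Column gets 77, best alternative 72. No profitable deviation — NE.
(M, X): Row can switch to U (21 → 64). Not NE.
(M, Y): Row can switch to U (46 → 65). Not NE.
(M, Z): Row can switch to U (53 → 91). Not NE.
(D, X): Row gets 85, best alternative 64; Column gets 93, best alternative 89. No profitable deviation — NE.
(D, Y): Column can switch to X (73 → 93). Not NE.
(D, Z): Row can switch to U (33 → 91). Not NE.

(U, Z); (D, X)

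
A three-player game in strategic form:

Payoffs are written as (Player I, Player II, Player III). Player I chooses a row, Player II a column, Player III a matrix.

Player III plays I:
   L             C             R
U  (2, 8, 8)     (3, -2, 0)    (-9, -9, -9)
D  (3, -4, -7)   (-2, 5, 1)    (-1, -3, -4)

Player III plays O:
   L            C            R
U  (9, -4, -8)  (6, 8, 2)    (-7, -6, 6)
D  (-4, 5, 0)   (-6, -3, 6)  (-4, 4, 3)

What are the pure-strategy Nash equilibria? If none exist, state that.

The unique pure-strategy Nash equilibrium is (U, C, O).

(U, L, I): Player I can switch to D (2 → 3). Not NE.
(U, L, O): Player II can switch to C (-4 → 8). Not NE.
(U, C, I): Player II can switch to L (-2 → 8). Not NE.
(U, C, O): Player I gets 6, best alternative -6; Player II gets 8, best alternative -4; Player III gets 2, best alternative 0. No profitable deviation — NE.
(U, R, I): Player I can switch to D (-9 → -1). Not NE.
(U, R, O): Player I can switch to D (-7 → -4). Not NE.
(D, L, I): Player II can switch to C (-4 → 5). Not NE.
(D, L, O): Player I can switch to U (-4 → 9). Not NE.
(D, C, I): Player I can switch to U (-2 → 3). Not NE.
(The remaining 3 profiles each have a profitable deviation by the same check.)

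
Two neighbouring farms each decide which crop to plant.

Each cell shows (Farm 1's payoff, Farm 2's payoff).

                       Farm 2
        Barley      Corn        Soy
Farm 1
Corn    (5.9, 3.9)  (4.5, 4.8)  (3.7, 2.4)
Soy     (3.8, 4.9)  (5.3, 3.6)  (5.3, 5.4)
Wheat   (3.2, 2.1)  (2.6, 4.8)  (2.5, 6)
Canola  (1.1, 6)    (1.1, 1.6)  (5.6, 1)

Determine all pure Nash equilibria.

(Corn, Barley): Farm 2 can switch to Corn (3.9 → 4.8). Not NE.
(Corn, Corn): Farm 1 can switch to Soy (4.5 → 5.3). Not NE.
(Corn, Soy): Farm 1 can switch to Soy (3.7 → 5.3). Not NE.
(Soy, Barley): Farm 1 can switch to Corn (3.8 → 5.9). Not NE.
(Soy, Corn): Farm 2 can switch to Barley (3.6 → 4.9). Not NE.
(Soy, Soy): Farm 1 can switch to Canola (5.3 → 5.6). Not NE.
(Wheat, Barley): Farm 1 can switch to Corn (3.2 → 5.9). Not NE.
(Wheat, Corn): Farm 1 can switch to Corn (2.6 → 4.5). Not NE.
(Wheat, Soy): Farm 1 can switch to Corn (2.5 → 3.7). Not NE.
(Canola, Barley): Farm 1 can switch to Corn (1.1 → 5.9). Not NE.
(Canola, Corn): Farm 1 can switch to Corn (1.1 → 4.5). Not NE.
(Canola, Soy): Farm 2 can switch to Barley (1 → 6). Not NE.

No pure-strategy Nash equilibrium.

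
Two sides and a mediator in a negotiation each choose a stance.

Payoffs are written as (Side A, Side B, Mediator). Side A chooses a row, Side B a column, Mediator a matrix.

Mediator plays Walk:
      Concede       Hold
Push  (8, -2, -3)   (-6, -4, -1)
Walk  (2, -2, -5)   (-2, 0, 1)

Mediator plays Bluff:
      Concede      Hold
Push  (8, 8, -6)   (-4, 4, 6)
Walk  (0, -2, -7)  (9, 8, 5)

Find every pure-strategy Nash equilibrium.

Side A against (Concede, Walk): payoffs 8, 2 → best response Push.
Side A against (Concede, Bluff): payoffs 8, 0 → best response Push.
Side A against (Hold, Walk): payoffs -6, -2 → best response Walk.
Side A against (Hold, Bluff): payoffs -4, 9 → best response Walk.
Side B against (Push, Walk): payoffs -2, -4 → best response Concede.
Side B against (Push, Bluff): payoffs 8, 4 → best response Concede.
Side B against (Walk, Walk): payoffs -2, 0 → best response Hold.
Side B against (Walk, Bluff): payoffs -2, 8 → best response Hold.
Mediator against (Push, Concede): payoffs -3, -6 → best response Walk.
Mediator against (Push, Hold): payoffs -1, 6 → best response Bluff.
Mediator against (Walk, Concede): payoffs -5, -7 → best response Walk.
Mediator against (Walk, Hold): payoffs 1, 5 → best response Bluff.
Mutual best responses: (Push, Concede, Walk); (Walk, Hold, Bluff).

The pure Nash equilibria are (Push, Concede, Walk) and (Walk, Hold, Bluff).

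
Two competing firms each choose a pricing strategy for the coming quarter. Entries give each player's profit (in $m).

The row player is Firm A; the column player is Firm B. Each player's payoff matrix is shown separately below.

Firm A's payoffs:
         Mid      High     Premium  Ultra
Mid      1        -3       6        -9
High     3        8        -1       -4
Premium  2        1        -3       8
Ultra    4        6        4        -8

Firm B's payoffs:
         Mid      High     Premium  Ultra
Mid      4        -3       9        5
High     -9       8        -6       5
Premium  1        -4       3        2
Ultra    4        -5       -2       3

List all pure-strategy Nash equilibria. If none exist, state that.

For each strategy profile, look for a profitable unilateral deviation.
(Mid, Mid): Firm A can switch to High (1 → 3). Not NE.
(Mid, High): Firm A can switch to High (-3 → 8). Not NE.
(Mid, Premium): Firm A gets 6, best alternative 4; Firm B gets 9, best alternative 5. No profitable deviation — NE.
(Mid, Ultra): Firm A can switch to High (-9 → -4). Not NE.
(High, Mid): Firm A can switch to Ultra (3 → 4). Not NE.
(High, High): Firm A gets 8, best alternative 6; Firm B gets 8, best alternative 5. No profitable deviation — NE.
(High, Premium): Firm A can switch to Mid (-1 → 6). Not NE.
(High, Ultra): Firm A can switch to Premium (-4 → 8). Not NE.
(Premium, Mid): Firm A can switch to High (2 → 3). Not NE.
(Premium, High): Firm A can switch to High (1 → 8). Not NE.
(Premium, Premium): Firm A can switch to Mid (-3 → 6). Not NE.
(Premium, Ultra): Firm B can switch to Premium (2 → 3). Not NE.
(Ultra, Mid): Firm A gets 4, best alternative 3; Firm B gets 4, best alternative 3. No profitable deviation — NE.
(The remaining 3 profiles each have a profitable deviation by the same check.)

Pure-strategy Nash equilibria: (Mid, Premium), (High, High), (Ultra, Mid)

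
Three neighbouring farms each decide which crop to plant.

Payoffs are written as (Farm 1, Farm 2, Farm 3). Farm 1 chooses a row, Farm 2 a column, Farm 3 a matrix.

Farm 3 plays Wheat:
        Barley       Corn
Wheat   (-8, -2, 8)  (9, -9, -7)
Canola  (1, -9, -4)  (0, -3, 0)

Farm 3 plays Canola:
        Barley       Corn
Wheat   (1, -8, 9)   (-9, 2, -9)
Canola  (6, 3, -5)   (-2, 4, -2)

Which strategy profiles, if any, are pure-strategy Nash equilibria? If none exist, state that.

(Wheat, Barley, Wheat): Farm 1 can switch to Canola (-8 → 1). Not NE.
(Wheat, Barley, Canola): Farm 1 can switch to Canola (1 → 6). Not NE.
(Wheat, Corn, Wheat): Farm 2 can switch to Barley (-9 → -2). Not NE.
(Wheat, Corn, Canola): Farm 1 can switch to Canola (-9 → -2). Not NE.
(Canola, Barley, Wheat): Farm 2 can switch to Corn (-9 → -3). Not NE.
(Canola, Barley, Canola): Farm 2 can switch to Corn (3 → 4). Not NE.
(The remaining 2 profiles each have a profitable deviation by the same check.)

This game has no pure Nash equilibrium.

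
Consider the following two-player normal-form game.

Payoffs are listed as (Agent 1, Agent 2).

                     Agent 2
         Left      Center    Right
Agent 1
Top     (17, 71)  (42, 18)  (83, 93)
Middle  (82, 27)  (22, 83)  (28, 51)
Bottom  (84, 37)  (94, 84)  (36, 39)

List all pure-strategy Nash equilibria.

For each player, find the best response to each opponent profile; mutual best responses are the pure NE.
Agent 1 against Left: payoffs 17, 82, 84 → best response Bottom.
Agent 1 against Center: payoffs 42, 22, 94 → best response Bottom.
Agent 1 against Right: payoffs 83, 28, 36 → best response Top.
Agent 2 against Top: payoffs 71, 18, 93 → best response Right.
Agent 2 against Middle: payoffs 27, 83, 51 → best response Center.
Agent 2 against Bottom: payoffs 37, 84, 39 → best response Center.
Mutual best responses: (Top, Right); (Bottom, Center).

(Top, Right), (Bottom, Center)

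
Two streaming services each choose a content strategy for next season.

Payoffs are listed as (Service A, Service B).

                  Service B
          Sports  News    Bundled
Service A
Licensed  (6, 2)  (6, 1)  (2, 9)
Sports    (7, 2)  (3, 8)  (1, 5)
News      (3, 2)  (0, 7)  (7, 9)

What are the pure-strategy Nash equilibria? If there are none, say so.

(Licensed, Sports): Service A can switch to Sports (6 → 7). Not NE.
(Licensed, News): Service B can switch to Sports (1 → 2). Not NE.
(Licensed, Bundled): Service A can switch to News (2 → 7). Not NE.
(Sports, Sports): Service B can switch to News (2 → 8). Not NE.
(Sports, News): Service A can switch to Licensed (3 → 6). Not NE.
(Sports, Bundled): Service A can switch to Licensed (1 → 2). Not NE.
(News, Sports): Service A can switch to Licensed (3 → 6). Not NE.
(News, News): Service A can switch to Licensed (0 → 6). Not NE.
(News, Bundled): Service A gets 7, best alternative 2; Service B gets 9, best alternative 7. No profitable deviation — NE.

The unique pure-strategy Nash equilibrium is (News, Bundled).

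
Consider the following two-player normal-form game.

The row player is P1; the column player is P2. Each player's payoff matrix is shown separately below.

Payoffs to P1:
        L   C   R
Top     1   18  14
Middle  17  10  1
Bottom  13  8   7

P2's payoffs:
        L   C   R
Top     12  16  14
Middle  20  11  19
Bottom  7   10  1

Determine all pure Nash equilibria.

(Top, C) and (Middle, L)

P1 against L: payoffs 1, 17, 13 → best response Middle.
P1 against C: payoffs 18, 10, 8 → best response Top.
P1 against R: payoffs 14, 1, 7 → best response Top.
P2 against Top: payoffs 12, 16, 14 → best response C.
P2 against Middle: payoffs 20, 11, 19 → best response L.
P2 against Bottom: payoffs 7, 10, 1 → best response C.
Mutual best responses: (Top, C); (Middle, L).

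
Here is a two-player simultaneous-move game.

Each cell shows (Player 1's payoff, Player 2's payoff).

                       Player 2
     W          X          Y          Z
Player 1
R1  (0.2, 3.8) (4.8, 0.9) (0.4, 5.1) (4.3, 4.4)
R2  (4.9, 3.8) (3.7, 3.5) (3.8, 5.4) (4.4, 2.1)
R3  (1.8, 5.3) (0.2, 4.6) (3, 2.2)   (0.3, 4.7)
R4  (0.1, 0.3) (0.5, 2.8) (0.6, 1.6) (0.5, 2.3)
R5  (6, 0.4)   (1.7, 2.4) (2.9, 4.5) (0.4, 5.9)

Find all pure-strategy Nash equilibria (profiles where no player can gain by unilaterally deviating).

Player 1 against W: payoffs 0.2, 4.9, 1.8, 0.1, 6 → best response R5.
Player 1 against X: payoffs 4.8, 3.7, 0.2, 0.5, 1.7 → best response R1.
Player 1 against Y: payoffs 0.4, 3.8, 3, 0.6, 2.9 → best response R2.
Player 1 against Z: payoffs 4.3, 4.4, 0.3, 0.5, 0.4 → best response R2.
Player 2 against R1: payoffs 3.8, 0.9, 5.1, 4.4 → best response Y.
Player 2 against R2: payoffs 3.8, 3.5, 5.4, 2.1 → best response Y.
Player 2 against R3: payoffs 5.3, 4.6, 2.2, 4.7 → best response W.
Player 2 against R4: payoffs 0.3, 2.8, 1.6, 2.3 → best response X.
Player 2 against R5: payoffs 0.4, 2.4, 4.5, 5.9 → best response Z.
Mutual best responses: (R2, Y).

Pure NE: (R2, Y)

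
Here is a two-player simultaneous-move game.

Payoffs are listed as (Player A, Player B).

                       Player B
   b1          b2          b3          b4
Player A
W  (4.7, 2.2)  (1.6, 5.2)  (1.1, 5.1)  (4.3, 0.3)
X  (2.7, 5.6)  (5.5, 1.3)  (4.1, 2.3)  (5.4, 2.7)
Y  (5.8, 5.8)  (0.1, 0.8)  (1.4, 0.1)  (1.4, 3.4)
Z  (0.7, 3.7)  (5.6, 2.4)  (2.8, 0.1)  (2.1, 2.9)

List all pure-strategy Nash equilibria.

Pure NE: (Y, b1)

Mark each player's best response to every combination of opponents' strategies; a profile where every player is best-responding is a pure Nash equilibrium.
Player A against b1: payoffs 4.7, 2.7, 5.8, 0.7 → best response Y.
Player A against b2: payoffs 1.6, 5.5, 0.1, 5.6 → best response Z.
Player A against b3: payoffs 1.1, 4.1, 1.4, 2.8 → best response X.
Player A against b4: payoffs 4.3, 5.4, 1.4, 2.1 → best response X.
Player B against W: payoffs 2.2, 5.2, 5.1, 0.3 → best response b2.
Player B against X: payoffs 5.6, 1.3, 2.3, 2.7 → best response b1.
Player B against Y: payoffs 5.8, 0.8, 0.1, 3.4 → best response b1.
Player B against Z: payoffs 3.7, 2.4, 0.1, 2.9 → best response b1.
Mutual best responses: (Y, b1).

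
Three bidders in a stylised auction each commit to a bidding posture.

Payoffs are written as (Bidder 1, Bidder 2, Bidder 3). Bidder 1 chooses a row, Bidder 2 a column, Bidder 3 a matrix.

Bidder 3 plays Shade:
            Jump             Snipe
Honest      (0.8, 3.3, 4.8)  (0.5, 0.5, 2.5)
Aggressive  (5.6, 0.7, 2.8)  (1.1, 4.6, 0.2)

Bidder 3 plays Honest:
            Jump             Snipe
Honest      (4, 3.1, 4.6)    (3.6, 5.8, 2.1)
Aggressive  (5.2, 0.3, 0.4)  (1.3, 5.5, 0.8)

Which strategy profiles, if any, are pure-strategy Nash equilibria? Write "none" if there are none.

none

(Honest, Jump, Shade): Bidder 1 can switch to Aggressive (0.8 → 5.6). Not NE.
(Honest, Jump, Honest): Bidder 1 can switch to Aggressive (4 → 5.2). Not NE.
(Honest, Snipe, Shade): Bidder 1 can switch to Aggressive (0.5 → 1.1). Not NE.
(Honest, Snipe, Honest): Bidder 3 can switch to Shade (2.1 → 2.5). Not NE.
(Aggressive, Jump, Shade): Bidder 2 can switch to Snipe (0.7 → 4.6). Not NE.
(Aggressive, Jump, Honest): Bidder 2 can switch to Snipe (0.3 → 5.5). Not NE.
(The remaining 2 profiles each have a profitable deviation by the same check.)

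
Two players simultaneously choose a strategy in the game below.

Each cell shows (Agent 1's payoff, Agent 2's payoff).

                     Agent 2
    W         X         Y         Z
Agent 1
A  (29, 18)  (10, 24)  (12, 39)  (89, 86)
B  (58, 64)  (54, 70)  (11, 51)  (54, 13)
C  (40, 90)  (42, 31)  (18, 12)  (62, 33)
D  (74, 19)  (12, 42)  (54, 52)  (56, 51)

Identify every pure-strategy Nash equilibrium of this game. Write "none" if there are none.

(A, Z) and (B, X) and (D, Y)

Agent 1 against W: payoffs 29, 58, 40, 74 → best response D.
Agent 1 against X: payoffs 10, 54, 42, 12 → best response B.
Agent 1 against Y: payoffs 12, 11, 18, 54 → best response D.
Agent 1 against Z: payoffs 89, 54, 62, 56 → best response A.
Agent 2 against A: payoffs 18, 24, 39, 86 → best response Z.
Agent 2 against B: payoffs 64, 70, 51, 13 → best response X.
Agent 2 against C: payoffs 90, 31, 12, 33 → best response W.
Agent 2 against D: payoffs 19, 42, 52, 51 → best response Y.
Mutual best responses: (A, Z); (B, X); (D, Y).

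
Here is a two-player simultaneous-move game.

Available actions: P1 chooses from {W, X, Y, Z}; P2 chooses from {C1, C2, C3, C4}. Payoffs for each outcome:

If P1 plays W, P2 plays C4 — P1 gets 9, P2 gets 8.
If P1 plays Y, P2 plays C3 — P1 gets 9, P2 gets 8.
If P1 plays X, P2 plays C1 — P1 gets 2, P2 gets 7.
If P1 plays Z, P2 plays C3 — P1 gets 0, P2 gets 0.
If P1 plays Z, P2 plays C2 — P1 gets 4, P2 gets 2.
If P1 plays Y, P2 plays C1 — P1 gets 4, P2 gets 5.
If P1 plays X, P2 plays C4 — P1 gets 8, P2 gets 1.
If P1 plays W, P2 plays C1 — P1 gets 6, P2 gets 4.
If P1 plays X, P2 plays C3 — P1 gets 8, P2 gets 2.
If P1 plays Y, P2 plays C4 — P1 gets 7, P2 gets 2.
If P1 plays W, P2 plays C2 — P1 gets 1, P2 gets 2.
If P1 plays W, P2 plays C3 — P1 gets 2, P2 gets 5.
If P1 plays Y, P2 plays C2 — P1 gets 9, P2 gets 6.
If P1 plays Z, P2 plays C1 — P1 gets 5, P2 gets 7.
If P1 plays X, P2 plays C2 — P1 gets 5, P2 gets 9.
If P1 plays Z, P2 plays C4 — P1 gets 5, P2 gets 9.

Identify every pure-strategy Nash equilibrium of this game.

Mark each player's best response to every combination of opponents' strategies; a profile where every player is best-responding is a pure Nash equilibrium.
P1 against C1: payoffs 6, 2, 4, 5 → best response W.
P1 against C2: payoffs 1, 5, 9, 4 → best response Y.
P1 against C3: payoffs 2, 8, 9, 0 → best response Y.
P1 against C4: payoffs 9, 8, 7, 5 → best response W.
P2 against W: payoffs 4, 2, 5, 8 → best response C4.
P2 against X: payoffs 7, 9, 2, 1 → best response C2.
P2 against Y: payoffs 5, 6, 8, 2 → best response C3.
P2 against Z: payoffs 7, 2, 0, 9 → best response C4.
Mutual best responses: (W, C4); (Y, C3).

Pure-strategy Nash equilibria: (W, C4) and (Y, C3)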